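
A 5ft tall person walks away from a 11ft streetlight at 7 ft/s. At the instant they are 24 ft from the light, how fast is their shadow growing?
35/6 ft/s

By similar triangles: 11/(x+s) = 5/s
Solving: s = 5x/6
ds/dt = 5/6 · dx/dt = 5/6 · 7 = 35/6 ft/s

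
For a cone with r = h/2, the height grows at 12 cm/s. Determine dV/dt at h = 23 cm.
1587π cm³/s

V = (1/3)π(h/2)²h = πh³/12
dV/dt = πh²/4 · 12
At h = 23: dV/dt = 1587π cm³/s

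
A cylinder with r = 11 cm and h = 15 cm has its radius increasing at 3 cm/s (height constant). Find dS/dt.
222π cm²/s

S = 2πrh + 2πr² (lateral + bases)
dS/dt = (2πh + 4πr)·dr/dt = (2π·15 + 4π·11)·3
= 222π cm²/s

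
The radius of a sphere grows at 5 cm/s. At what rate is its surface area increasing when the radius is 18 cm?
720π cm²/s

S = 4πr²
dS/dt = dS/dr · dr/dt = 8πr · 5
At r = 18: dS/dt = 720π cm²/s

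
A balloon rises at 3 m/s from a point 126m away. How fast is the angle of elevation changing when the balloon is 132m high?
0.011351 rad/s

tan(θ) = y/126
sec²(θ) · dθ/dt = (1/126) · dy/dt
dθ/dt = cos²(θ)/126 · 3 = 126/(126² + 132²) · 3
dθ/dt = 0.011351 rad/s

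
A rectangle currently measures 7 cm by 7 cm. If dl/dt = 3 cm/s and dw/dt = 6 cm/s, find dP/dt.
18 cm/s

P = 2(l + w)
dP/dt = 2(dl/dt + dw/dt) = 2(3 + 6) = 18 cm/s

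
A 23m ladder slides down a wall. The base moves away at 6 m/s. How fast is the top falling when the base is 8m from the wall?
16√465/155 ≈ 2.226 m/s

x² + y² = 23²
2x·dx/dt + 2y·dy/dt = 0
dy/dt = -x/y · dx/dt = -8/√465 · 6 = -16√465/155 m/s
The top is descending at 16√465/155 ≈ 2.226 m/s.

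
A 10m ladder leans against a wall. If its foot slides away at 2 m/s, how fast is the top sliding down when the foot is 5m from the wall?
2√3/3 ≈ 1.155 m/s

x² + y² = 10²
2x·dx/dt + 2y·dy/dt = 0
dy/dt = -x/y · dx/dt = -5/(5√3) · 2 = -2√3/3 m/s
The top is descending at 2√3/3 ≈ 1.155 m/s.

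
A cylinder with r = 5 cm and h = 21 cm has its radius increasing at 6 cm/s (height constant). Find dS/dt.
372π cm²/s

S = 2πrh + 2πr² (lateral + bases)
dS/dt = (2πh + 4πr)·dr/dt = (2π·21 + 4π·5)·6
= 372π cm²/s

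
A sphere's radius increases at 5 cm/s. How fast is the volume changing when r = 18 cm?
6480π cm³/s

V = (4/3)πr³
dV/dt = dV/dr · dr/dt = 4πr² · 5
At r = 18: dV/dt = 6480π cm³/s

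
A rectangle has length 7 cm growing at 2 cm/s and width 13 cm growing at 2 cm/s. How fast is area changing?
40 cm²/s

A = lw
dA/dt = w·dl/dt + l·dw/dt = 13·2 + 7·2 = 40 cm²/s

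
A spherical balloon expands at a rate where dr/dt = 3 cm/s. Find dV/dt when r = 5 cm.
300π cm³/s

V = (4/3)πr³
dV/dt = dV/dr · dr/dt = 4πr² · 3
At r = 5: dV/dt = 300π cm³/s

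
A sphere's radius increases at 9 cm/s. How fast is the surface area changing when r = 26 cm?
1872π cm²/s

S = 4πr²
dS/dt = dS/dr · dr/dt = 8πr · 9
At r = 26: dS/dt = 1872π cm²/s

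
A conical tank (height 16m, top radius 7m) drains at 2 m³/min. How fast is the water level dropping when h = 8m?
8/(49π) ≈ 0.05197 m/min

r/h = 7/16, so r = (7/16)h
V = (1/3)πr²h = (1/3)π((7/16)h)²h = (49/768)πh³
dV/dh = (49/256)πh²
dh/dt = (dV/dt)/(dV/dh) = -2/((49/256)π·8²) = -8/(49π) m/min
The level is dropping at 8/(49π) ≈ 0.05197 m/min.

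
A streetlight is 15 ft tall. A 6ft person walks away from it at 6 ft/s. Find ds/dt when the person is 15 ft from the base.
4 ft/s

By similar triangles: 15/(x+s) = 6/s
Solving: s = 6x/9
ds/dt = 6/9 · dx/dt = 2/3 · 6 = 4 ft/s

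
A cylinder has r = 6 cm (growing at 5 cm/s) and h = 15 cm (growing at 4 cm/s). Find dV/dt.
1044π cm³/s

V = πr²h
dV/dt = 2πrh·dr/dt + πr²·dh/dt
= 2π(6)(15)(5) + π(6)²(4)
= 1044π cm³/s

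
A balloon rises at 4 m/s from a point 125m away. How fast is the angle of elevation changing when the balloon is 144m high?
0.013751 rad/s

tan(θ) = y/125
sec²(θ) · dθ/dt = (1/125) · dy/dt
dθ/dt = cos²(θ)/125 · 4 = 125/(125² + 144²) · 4
dθ/dt = 0.013751 rad/s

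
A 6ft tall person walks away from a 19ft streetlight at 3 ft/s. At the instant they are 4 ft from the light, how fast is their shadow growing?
18/13 ft/s

By similar triangles: 19/(x+s) = 6/s
Solving: s = 6x/13
ds/dt = 6/13 · dx/dt = 6/13 · 3 = 18/13 ft/s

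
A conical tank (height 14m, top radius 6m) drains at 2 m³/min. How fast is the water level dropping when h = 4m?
49/(72π) ≈ 0.2166 m/min

r/h = 6/14, so r = (3/7)h
V = (1/3)πr²h = (1/3)π((3/7)h)²h = (3/49)πh³
dV/dh = (9/49)πh²
dh/dt = (dV/dt)/(dV/dh) = -2/((9/49)π·4²) = -49/(72π) m/min
The level is dropping at 49/(72π) ≈ 0.2166 m/min.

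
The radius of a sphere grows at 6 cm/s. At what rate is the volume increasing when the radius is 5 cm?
600π cm³/s

V = (4/3)πr³
dV/dt = dV/dr · dr/dt = 4πr² · 6
At r = 5: dV/dt = 600π cm³/s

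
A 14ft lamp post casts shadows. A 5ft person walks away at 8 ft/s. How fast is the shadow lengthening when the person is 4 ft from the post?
40/9 ft/s

By similar triangles: 14/(x+s) = 5/s
Solving: s = 5x/9
ds/dt = 5/9 · dx/dt = 5/9 · 8 = 40/9 ft/s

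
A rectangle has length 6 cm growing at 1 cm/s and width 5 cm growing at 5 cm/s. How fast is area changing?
35 cm²/s

A = lw
dA/dt = w·dl/dt + l·dw/dt = 5·1 + 6·5 = 35 cm²/s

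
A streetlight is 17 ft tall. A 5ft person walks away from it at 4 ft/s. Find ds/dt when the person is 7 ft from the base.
5/3 ft/s

By similar triangles: 17/(x+s) = 5/s
Solving: s = 5x/12
ds/dt = 5/12 · dx/dt = 5/12 · 4 = 5/3 ft/s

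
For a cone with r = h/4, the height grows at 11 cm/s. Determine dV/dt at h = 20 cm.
275π cm³/s

V = (1/3)π(h/4)²h = πh³/48
dV/dt = πh²/16 · 11
At h = 20: dV/dt = 275π cm³/s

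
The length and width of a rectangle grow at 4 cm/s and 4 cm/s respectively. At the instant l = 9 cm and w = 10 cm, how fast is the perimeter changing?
16 cm/s

P = 2(l + w)
dP/dt = 2(dl/dt + dw/dt) = 2(4 + 4) = 16 cm/s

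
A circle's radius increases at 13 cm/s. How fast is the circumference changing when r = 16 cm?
26π cm/s

C = 2πr
dC/dt = 2π · dr/dt = 2π · 13 = 26π cm/s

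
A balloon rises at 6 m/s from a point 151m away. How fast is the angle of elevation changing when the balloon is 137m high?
0.021795 rad/s

tan(θ) = y/151
sec²(θ) · dθ/dt = (1/151) · dy/dt
dθ/dt = cos²(θ)/151 · 6 = 151/(151² + 137²) · 6
dθ/dt = 0.021795 rad/s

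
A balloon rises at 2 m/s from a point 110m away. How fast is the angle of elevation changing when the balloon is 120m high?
0.008302 rad/s

tan(θ) = y/110
sec²(θ) · dθ/dt = (1/110) · dy/dt
dθ/dt = cos²(θ)/110 · 2 = 110/(110² + 120²) · 2
dθ/dt = 0.008302 rad/s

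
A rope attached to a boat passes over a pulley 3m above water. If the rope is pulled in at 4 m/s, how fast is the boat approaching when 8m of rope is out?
32√55/55 ≈ 4.315 m/s

rope² = x² + 3²
x = √(8² - 3²) = √55
dx/dt = (rope/x) · d(rope)/dt = (8/√55) · (-4) = -32√55/55 m/s
The boat approaches at 32√55/55 ≈ 4.315 m/s.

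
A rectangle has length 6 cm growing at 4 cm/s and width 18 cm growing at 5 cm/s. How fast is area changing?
102 cm²/s

A = lw
dA/dt = w·dl/dt + l·dw/dt = 18·4 + 6·5 = 102 cm²/s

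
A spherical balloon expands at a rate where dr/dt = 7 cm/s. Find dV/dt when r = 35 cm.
34300π cm³/s

V = (4/3)πr³
dV/dt = dV/dr · dr/dt = 4πr² · 7
At r = 35: dV/dt = 34300π cm³/s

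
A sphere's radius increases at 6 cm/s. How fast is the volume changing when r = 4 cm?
384π cm³/s

V = (4/3)πr³
dV/dt = dV/dr · dr/dt = 4πr² · 6
At r = 4: dV/dt = 384π cm³/s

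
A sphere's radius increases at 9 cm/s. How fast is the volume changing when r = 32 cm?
36864π cm³/s

V = (4/3)πr³
dV/dt = dV/dr · dr/dt = 4πr² · 9
At r = 32: dV/dt = 36864π cm³/s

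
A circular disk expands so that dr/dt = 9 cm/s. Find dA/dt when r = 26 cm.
468π cm²/s

A = πr²
dA/dt = 2πr · dr/dt = 2π(26)(9) = 468π cm²/s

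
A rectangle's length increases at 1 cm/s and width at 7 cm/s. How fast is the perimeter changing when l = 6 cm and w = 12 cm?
16 cm/s

P = 2(l + w)
dP/dt = 2(dl/dt + dw/dt) = 2(1 + 7) = 16 cm/s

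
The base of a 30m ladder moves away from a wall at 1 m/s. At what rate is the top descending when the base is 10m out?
√2/4 ≈ 0.3536 m/s

x² + y² = 30²
2x·dx/dt + 2y·dy/dt = 0
dy/dt = -x/y · dx/dt = -10/(20√2) · 1 = -√2/4 m/s
The top is descending at √2/4 ≈ 0.3536 m/s.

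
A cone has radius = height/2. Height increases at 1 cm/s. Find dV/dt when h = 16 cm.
64π cm³/s

V = (1/3)π(h/2)²h = πh³/12
dV/dt = πh²/4 · 1
At h = 16: dV/dt = 64π cm³/s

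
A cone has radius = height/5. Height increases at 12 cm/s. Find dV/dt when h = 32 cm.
12288π/25 cm³/s

V = (1/3)π(h/5)²h = πh³/75
dV/dt = πh²/25 · 12
At h = 32: dV/dt = 12288π/25 cm³/s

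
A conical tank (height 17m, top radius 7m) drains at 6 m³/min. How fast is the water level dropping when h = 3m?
578/(147π) ≈ 1.252 m/min

r/h = 7/17, so r = (7/17)h
V = (1/3)πr²h = (1/3)π((7/17)h)²h = (49/867)πh³
dV/dh = (49/289)πh²
dh/dt = (dV/dt)/(dV/dh) = -6/((49/289)π·3²) = -578/(147π) m/min
The level is dropping at 578/(147π) ≈ 1.252 m/min.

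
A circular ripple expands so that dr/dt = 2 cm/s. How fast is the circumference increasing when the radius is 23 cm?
4π cm/s

C = 2πr
dC/dt = 2π · dr/dt = 2π · 2 = 4π cm/s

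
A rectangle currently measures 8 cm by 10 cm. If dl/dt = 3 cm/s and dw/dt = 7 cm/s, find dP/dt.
20 cm/s

P = 2(l + w)
dP/dt = 2(dl/dt + dw/dt) = 2(3 + 7) = 20 cm/s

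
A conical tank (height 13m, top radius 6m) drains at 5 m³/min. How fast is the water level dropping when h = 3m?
845/(324π) ≈ 0.8302 m/min

r/h = 6/13, so r = (6/13)h
V = (1/3)πr²h = (1/3)π((6/13)h)²h = (12/169)πh³
dV/dh = (36/169)πh²
dh/dt = (dV/dt)/(dV/dh) = -5/((36/169)π·3²) = -845/(324π) m/min
The level is dropping at 845/(324π) ≈ 0.8302 m/min.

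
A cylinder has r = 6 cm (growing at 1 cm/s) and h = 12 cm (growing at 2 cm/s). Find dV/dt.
216π cm³/s

V = πr²h
dV/dt = 2πrh·dr/dt + πr²·dh/dt
= 2π(6)(12)(1) + π(6)²(2)
= 216π cm³/s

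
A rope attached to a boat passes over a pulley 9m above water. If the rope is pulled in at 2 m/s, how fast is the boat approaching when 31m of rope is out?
31√55/110 ≈ 2.09 m/s

rope² = x² + 9²
x = √(31² - 9²) = 4√55
dx/dt = (rope/x) · d(rope)/dt = (31/(4√55)) · (-2) = -31√55/110 m/s
The boat approaches at 31√55/110 ≈ 2.09 m/s.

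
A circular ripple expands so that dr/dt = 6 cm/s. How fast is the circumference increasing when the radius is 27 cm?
12π cm/s

C = 2πr
dC/dt = 2π · dr/dt = 2π · 6 = 12π cm/s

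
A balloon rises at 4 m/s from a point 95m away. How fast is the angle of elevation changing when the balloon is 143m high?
0.012893 rad/s

tan(θ) = y/95
sec²(θ) · dθ/dt = (1/95) · dy/dt
dθ/dt = cos²(θ)/95 · 4 = 95/(95² + 143²) · 4
dθ/dt = 0.012893 rad/s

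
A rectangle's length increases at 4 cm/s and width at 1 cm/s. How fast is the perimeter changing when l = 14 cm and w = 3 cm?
10 cm/s

P = 2(l + w)
dP/dt = 2(dl/dt + dw/dt) = 2(4 + 1) = 10 cm/s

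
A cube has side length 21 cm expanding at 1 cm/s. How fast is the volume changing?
1323 cm³/s

V = s³
dV/dt = 3s² · ds/dt = 3·21²·1 = 1323 cm³/s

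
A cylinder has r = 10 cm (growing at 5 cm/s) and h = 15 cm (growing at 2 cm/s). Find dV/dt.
1700π cm³/s

V = πr²h
dV/dt = 2πrh·dr/dt + πr²·dh/dt
= 2π(10)(15)(5) + π(10)²(2)
= 1700π cm³/s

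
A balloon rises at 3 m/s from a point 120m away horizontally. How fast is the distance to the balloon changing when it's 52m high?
39√1069/1069 ≈ 1.193 m/s

z² = 120² + y²
z = √(120² + 52²) = 4√1069
dz/dt = y/z · dy/dt = 52/(4√1069) · 3 = 39√1069/1069 ≈ 1.193 m/s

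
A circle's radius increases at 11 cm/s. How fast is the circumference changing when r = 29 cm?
22π cm/s

C = 2πr
dC/dt = 2π · dr/dt = 2π · 11 = 22π cm/s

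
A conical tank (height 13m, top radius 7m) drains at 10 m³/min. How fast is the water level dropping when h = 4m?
845/(392π) ≈ 0.6862 m/min

r/h = 7/13, so r = (7/13)h
V = (1/3)πr²h = (1/3)π((7/13)h)²h = (49/507)πh³
dV/dh = (49/169)πh²
dh/dt = (dV/dt)/(dV/dh) = -10/((49/169)π·4²) = -845/(392π) m/min
The level is dropping at 845/(392π) ≈ 0.6862 m/min.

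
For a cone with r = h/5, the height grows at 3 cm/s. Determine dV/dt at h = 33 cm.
3267π/25 cm³/s

V = (1/3)π(h/5)²h = πh³/75
dV/dt = πh²/25 · 3
At h = 33: dV/dt = 3267π/25 cm³/s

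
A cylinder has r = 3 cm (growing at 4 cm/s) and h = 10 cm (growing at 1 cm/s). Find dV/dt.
249π cm³/s

V = πr²h
dV/dt = 2πrh·dr/dt + πr²·dh/dt
= 2π(3)(10)(4) + π(3)²(1)
= 249π cm³/s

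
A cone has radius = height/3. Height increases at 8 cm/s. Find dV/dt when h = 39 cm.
1352π cm³/s

V = (1/3)π(h/3)²h = πh³/27
dV/dt = πh²/9 · 8
At h = 39: dV/dt = 1352π cm³/s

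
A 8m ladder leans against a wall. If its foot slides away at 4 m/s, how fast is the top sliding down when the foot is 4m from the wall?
4√3/3 ≈ 2.309 m/s

x² + y² = 8²
2x·dx/dt + 2y·dy/dt = 0
dy/dt = -x/y · dx/dt = -4/(4√3) · 4 = -4√3/3 m/s
The top is descending at 4√3/3 ≈ 2.309 m/s.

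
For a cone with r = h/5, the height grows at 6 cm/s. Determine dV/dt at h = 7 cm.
294π/25 cm³/s

V = (1/3)π(h/5)²h = πh³/75
dV/dt = πh²/25 · 6
At h = 7: dV/dt = 294π/25 cm³/s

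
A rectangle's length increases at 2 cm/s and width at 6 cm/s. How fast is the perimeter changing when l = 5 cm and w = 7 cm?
16 cm/s

P = 2(l + w)
dP/dt = 2(dl/dt + dw/dt) = 2(2 + 6) = 16 cm/s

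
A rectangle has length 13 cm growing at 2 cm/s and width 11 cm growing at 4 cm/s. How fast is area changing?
74 cm²/s

A = lw
dA/dt = w·dl/dt + l·dw/dt = 11·2 + 13·4 = 74 cm²/s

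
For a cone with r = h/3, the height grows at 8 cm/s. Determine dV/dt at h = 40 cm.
12800π/9 cm³/s

V = (1/3)π(h/3)²h = πh³/27
dV/dt = πh²/9 · 8
At h = 40: dV/dt = 12800π/9 cm³/s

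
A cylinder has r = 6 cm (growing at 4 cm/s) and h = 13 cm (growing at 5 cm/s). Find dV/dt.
804π cm³/s

V = πr²h
dV/dt = 2πrh·dr/dt + πr²·dh/dt
= 2π(6)(13)(4) + π(6)²(5)
= 804π cm³/s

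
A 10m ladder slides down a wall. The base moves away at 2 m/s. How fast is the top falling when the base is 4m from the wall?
4√21/21 ≈ 0.8729 m/s

x² + y² = 10²
2x·dx/dt + 2y·dy/dt = 0
dy/dt = -x/y · dx/dt = -4/(2√21) · 2 = -4√21/21 m/s
The top is descending at 4√21/21 ≈ 0.8729 m/s.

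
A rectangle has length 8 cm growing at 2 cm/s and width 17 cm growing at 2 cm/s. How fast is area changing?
50 cm²/s

A = lw
dA/dt = w·dl/dt + l·dw/dt = 17·2 + 8·2 = 50 cm²/s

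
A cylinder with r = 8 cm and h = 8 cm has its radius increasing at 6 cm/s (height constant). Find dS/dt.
288π cm²/s

S = 2πrh + 2πr² (lateral + bases)
dS/dt = (2πh + 4πr)·dr/dt = (2π·8 + 4π·8)·6
= 288π cm²/s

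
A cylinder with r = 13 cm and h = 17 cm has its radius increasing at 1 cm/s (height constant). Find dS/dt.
86π cm²/s

S = 2πrh + 2πr² (lateral + bases)
dS/dt = (2πh + 4πr)·dr/dt = (2π·17 + 4π·13)·1
= 86π cm²/s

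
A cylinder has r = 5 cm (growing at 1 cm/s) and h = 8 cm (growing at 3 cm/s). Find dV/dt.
155π cm³/s

V = πr²h
dV/dt = 2πrh·dr/dt + πr²·dh/dt
= 2π(5)(8)(1) + π(5)²(3)
= 155π cm³/s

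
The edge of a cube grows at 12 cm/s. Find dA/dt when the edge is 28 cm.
4032 cm²/s

A = 6s²
dA/dt = 12s · ds/dt = 12·28·12 = 4032 cm²/s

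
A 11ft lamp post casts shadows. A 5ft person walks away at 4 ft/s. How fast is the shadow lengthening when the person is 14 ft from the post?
10/3 ft/s

By similar triangles: 11/(x+s) = 5/s
Solving: s = 5x/6
ds/dt = 5/6 · dx/dt = 5/6 · 4 = 10/3 ft/s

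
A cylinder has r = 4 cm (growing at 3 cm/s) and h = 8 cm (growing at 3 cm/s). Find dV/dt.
240π cm³/s

V = πr²h
dV/dt = 2πrh·dr/dt + πr²·dh/dt
= 2π(4)(8)(3) + π(4)²(3)
= 240π cm³/s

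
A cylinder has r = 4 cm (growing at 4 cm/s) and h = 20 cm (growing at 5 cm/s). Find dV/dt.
720π cm³/s

V = πr²h
dV/dt = 2πrh·dr/dt + πr²·dh/dt
= 2π(4)(20)(4) + π(4)²(5)
= 720π cm³/s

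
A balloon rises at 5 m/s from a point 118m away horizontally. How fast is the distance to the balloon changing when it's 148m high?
370√53/689 ≈ 3.909 m/s

z² = 118² + y²
z = √(118² + 148²) = 26√53
dz/dt = y/z · dy/dt = 148/(26√53) · 5 = 370√53/689 ≈ 3.909 m/s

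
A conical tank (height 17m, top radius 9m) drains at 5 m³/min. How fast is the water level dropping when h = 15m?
289/(3645π) ≈ 0.02524 m/min

r/h = 9/17, so r = (9/17)h
V = (1/3)πr²h = (1/3)π((9/17)h)²h = (27/289)πh³
dV/dh = (81/289)πh²
dh/dt = (dV/dt)/(dV/dh) = -5/((81/289)π·15²) = -289/(3645π) m/min
The level is dropping at 289/(3645π) ≈ 0.02524 m/min.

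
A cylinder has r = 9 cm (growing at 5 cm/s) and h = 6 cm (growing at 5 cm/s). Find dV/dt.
945π cm³/s

V = πr²h
dV/dt = 2πrh·dr/dt + πr²·dh/dt
= 2π(9)(6)(5) + π(9)²(5)
= 945π cm³/s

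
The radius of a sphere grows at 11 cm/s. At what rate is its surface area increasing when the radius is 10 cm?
880π cm²/s

S = 4πr²
dS/dt = dS/dr · dr/dt = 8πr · 11
At r = 10: dS/dt = 880π cm²/s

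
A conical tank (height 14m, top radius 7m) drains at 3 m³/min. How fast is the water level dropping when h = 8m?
3/(16π) ≈ 0.05968 m/min

r/h = 7/14, so r = (1/2)h
V = (1/3)πr²h = (1/3)π((1/2)h)²h = (1/12)πh³
dV/dh = (1/4)πh²
dh/dt = (dV/dt)/(dV/dh) = -3/((1/4)π·8²) = -3/(16π) m/min
The level is dropping at 3/(16π) ≈ 0.05968 m/min.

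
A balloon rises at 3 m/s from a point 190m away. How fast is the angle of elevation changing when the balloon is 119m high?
0.011341 rad/s

tan(θ) = y/190
sec²(θ) · dθ/dt = (1/190) · dy/dt
dθ/dt = cos²(θ)/190 · 3 = 190/(190² + 119²) · 3
dθ/dt = 0.011341 rad/s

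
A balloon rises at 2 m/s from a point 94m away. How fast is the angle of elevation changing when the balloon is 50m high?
0.016584 rad/s

tan(θ) = y/94
sec²(θ) · dθ/dt = (1/94) · dy/dt
dθ/dt = cos²(θ)/94 · 2 = 94/(94² + 50²) · 2
dθ/dt = 0.016584 rad/s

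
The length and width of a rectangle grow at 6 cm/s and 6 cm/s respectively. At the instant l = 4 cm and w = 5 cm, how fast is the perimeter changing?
24 cm/s

P = 2(l + w)
dP/dt = 2(dl/dt + dw/dt) = 2(6 + 6) = 24 cm/s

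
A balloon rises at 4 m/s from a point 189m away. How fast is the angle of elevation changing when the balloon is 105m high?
0.016173 rad/s

tan(θ) = y/189
sec²(θ) · dθ/dt = (1/189) · dy/dt
dθ/dt = cos²(θ)/189 · 4 = 189/(189² + 105²) · 4
dθ/dt = 0.016173 rad/s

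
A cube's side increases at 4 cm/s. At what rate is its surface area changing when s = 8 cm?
384 cm²/s

A = 6s²
dA/dt = 12s · ds/dt = 12·8·4 = 384 cm²/s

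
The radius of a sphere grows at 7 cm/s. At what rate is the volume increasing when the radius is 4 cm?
448π cm³/s

V = (4/3)πr³
dV/dt = dV/dr · dr/dt = 4πr² · 7
At r = 4: dV/dt = 448π cm³/s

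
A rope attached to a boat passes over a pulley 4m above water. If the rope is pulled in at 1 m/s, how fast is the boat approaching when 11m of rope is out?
11√105/105 ≈ 1.073 m/s

rope² = x² + 4²
x = √(11² - 4²) = √105
dx/dt = (rope/x) · d(rope)/dt = (11/√105) · (-1) = -11√105/105 m/s
The boat approaches at 11√105/105 ≈ 1.073 m/s.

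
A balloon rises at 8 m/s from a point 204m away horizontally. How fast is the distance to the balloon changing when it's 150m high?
200√1781/1781 ≈ 4.739 m/s

z² = 204² + y²
z = √(204² + 150²) = 6√1781
dz/dt = y/z · dy/dt = 150/(6√1781) · 8 = 200√1781/1781 ≈ 4.739 m/s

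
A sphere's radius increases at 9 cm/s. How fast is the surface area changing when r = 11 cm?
792π cm²/s

S = 4πr²
dS/dt = dS/dr · dr/dt = 8πr · 9
At r = 11: dS/dt = 792π cm²/s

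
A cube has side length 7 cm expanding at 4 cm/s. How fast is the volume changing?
588 cm³/s

V = s³
dV/dt = 3s² · ds/dt = 3·7²·4 = 588 cm³/s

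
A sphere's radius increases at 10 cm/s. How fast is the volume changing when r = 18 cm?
12960π cm³/s

V = (4/3)πr³
dV/dt = dV/dr · dr/dt = 4πr² · 10
At r = 18: dV/dt = 12960π cm³/s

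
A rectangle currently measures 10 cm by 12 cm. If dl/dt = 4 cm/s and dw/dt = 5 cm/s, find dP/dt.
18 cm/s

P = 2(l + w)
dP/dt = 2(dl/dt + dw/dt) = 2(4 + 5) = 18 cm/s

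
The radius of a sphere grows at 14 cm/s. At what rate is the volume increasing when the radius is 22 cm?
27104π cm³/s

V = (4/3)πr³
dV/dt = dV/dr · dr/dt = 4πr² · 14
At r = 22: dV/dt = 27104π cm³/s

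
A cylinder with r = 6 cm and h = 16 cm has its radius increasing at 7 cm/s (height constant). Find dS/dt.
392π cm²/s

S = 2πrh + 2πr² (lateral + bases)
dS/dt = (2πh + 4πr)·dr/dt = (2π·16 + 4π·6)·7
= 392π cm²/s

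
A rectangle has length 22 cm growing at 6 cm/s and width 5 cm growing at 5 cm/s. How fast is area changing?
140 cm²/s

A = lw
dA/dt = w·dl/dt + l·dw/dt = 5·6 + 22·5 = 140 cm²/s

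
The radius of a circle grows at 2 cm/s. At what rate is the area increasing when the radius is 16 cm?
64π cm²/s

A = πr²
dA/dt = 2πr · dr/dt = 2π(16)(2) = 64π cm²/s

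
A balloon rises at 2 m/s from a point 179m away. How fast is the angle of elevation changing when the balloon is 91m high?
0.008879 rad/s

tan(θ) = y/179
sec²(θ) · dθ/dt = (1/179) · dy/dt
dθ/dt = cos²(θ)/179 · 2 = 179/(179² + 91²) · 2
dθ/dt = 0.008879 rad/s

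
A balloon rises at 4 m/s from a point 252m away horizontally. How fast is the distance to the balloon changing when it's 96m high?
32√505/505 ≈ 1.424 m/s

z² = 252² + y²
z = √(252² + 96²) = 12√505
dz/dt = y/z · dy/dt = 96/(12√505) · 4 = 32√505/505 ≈ 1.424 m/s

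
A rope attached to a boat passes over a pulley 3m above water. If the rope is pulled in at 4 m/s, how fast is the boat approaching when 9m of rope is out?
3√2 ≈ 4.243 m/s

rope² = x² + 3²
x = √(9² - 3²) = 6√2
dx/dt = (rope/x) · d(rope)/dt = (9/(6√2)) · (-4) = -3√2 m/s
The boat approaches at 3√2 ≈ 4.243 m/s.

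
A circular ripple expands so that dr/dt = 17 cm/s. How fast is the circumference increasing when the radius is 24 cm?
34π cm/s

C = 2πr
dC/dt = 2π · dr/dt = 2π · 17 = 34π cm/s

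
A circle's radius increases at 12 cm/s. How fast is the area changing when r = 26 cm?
624π cm²/s

A = πr²
dA/dt = 2πr · dr/dt = 2π(26)(12) = 624π cm²/s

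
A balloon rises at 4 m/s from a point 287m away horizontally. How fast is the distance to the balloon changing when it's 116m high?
464√3833/19165 ≈ 1.499 m/s

z² = 287² + y²
z = √(287² + 116²) = 5√3833
dz/dt = y/z · dy/dt = 116/(5√3833) · 4 = 464√3833/19165 ≈ 1.499 m/s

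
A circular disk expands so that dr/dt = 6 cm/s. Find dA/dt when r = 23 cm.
276π cm²/s

A = πr²
dA/dt = 2πr · dr/dt = 2π(23)(6) = 276π cm²/s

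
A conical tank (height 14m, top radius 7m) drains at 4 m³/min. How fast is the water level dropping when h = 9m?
16/(81π) ≈ 0.06288 m/min

r/h = 7/14, so r = (1/2)h
V = (1/3)πr²h = (1/3)π((1/2)h)²h = (1/12)πh³
dV/dh = (1/4)πh²
dh/dt = (dV/dt)/(dV/dh) = -4/((1/4)π·9²) = -16/(81π) m/min
The level is dropping at 16/(81π) ≈ 0.06288 m/min.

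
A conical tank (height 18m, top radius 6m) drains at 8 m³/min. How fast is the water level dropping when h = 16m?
9/(32π) ≈ 0.08952 m/min

r/h = 6/18, so r = (1/3)h
V = (1/3)πr²h = (1/3)π((1/3)h)²h = (1/27)πh³
dV/dh = (1/9)πh²
dh/dt = (dV/dt)/(dV/dh) = -8/((1/9)π·16²) = -9/(32π) m/min
The level is dropping at 9/(32π) ≈ 0.08952 m/min.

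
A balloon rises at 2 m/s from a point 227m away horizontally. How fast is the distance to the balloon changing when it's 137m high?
137√70298/35149 ≈ 1.033 m/s

z² = 227² + y²
z = √(227² + 137²) = √70298
dz/dt = y/z · dy/dt = 137/√70298 · 2 = 137√70298/35149 ≈ 1.033 m/s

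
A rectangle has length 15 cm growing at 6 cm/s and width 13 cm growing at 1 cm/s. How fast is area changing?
93 cm²/s

A = lw
dA/dt = w·dl/dt + l·dw/dt = 13·6 + 15·1 = 93 cm²/s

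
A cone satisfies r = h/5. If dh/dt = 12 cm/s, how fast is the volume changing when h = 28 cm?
9408π/25 cm³/s

V = (1/3)π(h/5)²h = πh³/75
dV/dt = πh²/25 · 12
At h = 28: dV/dt = 9408π/25 cm³/s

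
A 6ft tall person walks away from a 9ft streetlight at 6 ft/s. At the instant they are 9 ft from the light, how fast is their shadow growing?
12 ft/s

By similar triangles: 9/(x+s) = 6/s
Solving: s = 6x/3
ds/dt = 6/3 · dx/dt = 2 · 6 = 12 ft/s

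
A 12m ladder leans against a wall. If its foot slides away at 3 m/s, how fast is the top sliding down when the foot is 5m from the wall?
15√119/119 ≈ 1.375 m/s

x² + y² = 12²
2x·dx/dt + 2y·dy/dt = 0
dy/dt = -x/y · dx/dt = -5/√119 · 3 = -15√119/119 m/s
The top is descending at 15√119/119 ≈ 1.375 m/s.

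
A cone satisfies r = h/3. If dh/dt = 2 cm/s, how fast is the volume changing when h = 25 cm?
1250π/9 cm³/s

V = (1/3)π(h/3)²h = πh³/27
dV/dt = πh²/9 · 2
At h = 25: dV/dt = 1250π/9 cm³/s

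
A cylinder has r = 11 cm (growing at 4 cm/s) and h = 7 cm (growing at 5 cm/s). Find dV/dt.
1221π cm³/s

V = πr²h
dV/dt = 2πrh·dr/dt + πr²·dh/dt
= 2π(11)(7)(4) + π(11)²(5)
= 1221π cm³/s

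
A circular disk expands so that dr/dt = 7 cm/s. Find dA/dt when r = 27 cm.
378π cm²/s

A = πr²
dA/dt = 2πr · dr/dt = 2π(27)(7) = 378π cm²/s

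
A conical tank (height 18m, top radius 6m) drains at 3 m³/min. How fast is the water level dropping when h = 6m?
3/(4π) ≈ 0.2387 m/min

r/h = 6/18, so r = (1/3)h
V = (1/3)πr²h = (1/3)π((1/3)h)²h = (1/27)πh³
dV/dh = (1/9)πh²
dh/dt = (dV/dt)/(dV/dh) = -3/((1/9)π·6²) = -3/(4π) m/min
The level is dropping at 3/(4π) ≈ 0.2387 m/min.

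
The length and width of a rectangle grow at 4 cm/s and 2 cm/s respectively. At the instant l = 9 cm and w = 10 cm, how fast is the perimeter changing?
12 cm/s

P = 2(l + w)
dP/dt = 2(dl/dt + dw/dt) = 2(4 + 2) = 12 cm/s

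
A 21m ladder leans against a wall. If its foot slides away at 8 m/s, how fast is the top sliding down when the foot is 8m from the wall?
64√377/377 ≈ 3.296 m/s

x² + y² = 21²
2x·dx/dt + 2y·dy/dt = 0
dy/dt = -x/y · dx/dt = -8/√377 · 8 = -64√377/377 m/s
The top is descending at 64√377/377 ≈ 3.296 m/s.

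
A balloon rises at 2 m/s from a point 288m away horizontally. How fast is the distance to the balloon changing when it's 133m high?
266√100633/100633 ≈ 0.8385 m/s

z² = 288² + y²
z = √(288² + 133²) = √100633
dz/dt = y/z · dy/dt = 133/√100633 · 2 = 266√100633/100633 ≈ 0.8385 m/s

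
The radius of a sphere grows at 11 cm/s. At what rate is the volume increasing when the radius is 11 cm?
5324π cm³/s

V = (4/3)πr³
dV/dt = dV/dr · dr/dt = 4πr² · 11
At r = 11: dV/dt = 5324π cm³/s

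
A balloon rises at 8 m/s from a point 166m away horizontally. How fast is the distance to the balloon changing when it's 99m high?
792√37357/37357 ≈ 4.098 m/s

z² = 166² + y²
z = √(166² + 99²) = √37357
dz/dt = y/z · dy/dt = 99/√37357 · 8 = 792√37357/37357 ≈ 4.098 m/s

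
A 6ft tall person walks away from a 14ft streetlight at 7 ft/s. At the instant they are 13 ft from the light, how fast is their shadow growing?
21/4 ft/s

By similar triangles: 14/(x+s) = 6/s
Solving: s = 6x/8
ds/dt = 6/8 · dx/dt = 3/4 · 7 = 21/4 ft/s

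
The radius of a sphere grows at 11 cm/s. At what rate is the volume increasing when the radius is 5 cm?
1100π cm³/s

V = (4/3)πr³
dV/dt = dV/dr · dr/dt = 4πr² · 11
At r = 5: dV/dt = 1100π cm³/s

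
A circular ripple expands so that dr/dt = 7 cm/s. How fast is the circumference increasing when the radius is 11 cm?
14π cm/s

C = 2πr
dC/dt = 2π · dr/dt = 2π · 7 = 14π cm/s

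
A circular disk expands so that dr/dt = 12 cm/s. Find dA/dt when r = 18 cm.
432π cm²/s

A = πr²
dA/dt = 2πr · dr/dt = 2π(18)(12) = 432π cm²/s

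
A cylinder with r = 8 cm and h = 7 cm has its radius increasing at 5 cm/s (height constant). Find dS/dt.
230π cm²/s

S = 2πrh + 2πr² (lateral + bases)
dS/dt = (2πh + 4πr)·dr/dt = (2π·7 + 4π·8)·5
= 230π cm²/s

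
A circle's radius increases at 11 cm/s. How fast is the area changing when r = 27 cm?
594π cm²/s

A = πr²
dA/dt = 2πr · dr/dt = 2π(27)(11) = 594π cm²/s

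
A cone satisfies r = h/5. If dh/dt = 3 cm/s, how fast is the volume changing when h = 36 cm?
3888π/25 cm³/s

V = (1/3)π(h/5)²h = πh³/75
dV/dt = πh²/25 · 3
At h = 36: dV/dt = 3888π/25 cm³/s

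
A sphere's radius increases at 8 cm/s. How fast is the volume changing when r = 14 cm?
6272π cm³/s

V = (4/3)πr³
dV/dt = dV/dr · dr/dt = 4πr² · 8
At r = 14: dV/dt = 6272π cm³/s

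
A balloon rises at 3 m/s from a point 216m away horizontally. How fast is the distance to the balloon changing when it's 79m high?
237√313/4069 ≈ 1.03 m/s

z² = 216² + y²
z = √(216² + 79²) = 13√313
dz/dt = y/z · dy/dt = 79/(13√313) · 3 = 237√313/4069 ≈ 1.03 m/s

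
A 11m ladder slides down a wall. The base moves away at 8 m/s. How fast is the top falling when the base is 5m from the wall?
5√6/3 ≈ 4.082 m/s

x² + y² = 11²
2x·dx/dt + 2y·dy/dt = 0
dy/dt = -x/y · dx/dt = -5/(4√6) · 8 = -5√6/3 m/s
The top is descending at 5√6/3 ≈ 4.082 m/s.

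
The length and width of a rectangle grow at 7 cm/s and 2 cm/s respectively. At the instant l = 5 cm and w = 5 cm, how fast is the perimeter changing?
18 cm/s

P = 2(l + w)
dP/dt = 2(dl/dt + dw/dt) = 2(7 + 2) = 18 cm/s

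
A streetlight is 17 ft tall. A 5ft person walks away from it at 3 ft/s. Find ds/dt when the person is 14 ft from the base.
5/4 ft/s

By similar triangles: 17/(x+s) = 5/s
Solving: s = 5x/12
ds/dt = 5/12 · dx/dt = 5/12 · 3 = 5/4 ft/s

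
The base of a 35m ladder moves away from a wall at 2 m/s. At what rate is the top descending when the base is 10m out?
4√5/15 ≈ 0.5963 m/s

x² + y² = 35²
2x·dx/dt + 2y·dy/dt = 0
dy/dt = -x/y · dx/dt = -10/(15√5) · 2 = -4√5/15 m/s
The top is descending at 4√5/15 ≈ 0.5963 m/s.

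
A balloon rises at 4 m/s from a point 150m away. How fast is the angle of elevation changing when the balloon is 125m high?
0.015738 rad/s

tan(θ) = y/150
sec²(θ) · dθ/dt = (1/150) · dy/dt
dθ/dt = cos²(θ)/150 · 4 = 150/(150² + 125²) · 4
dθ/dt = 0.015738 rad/s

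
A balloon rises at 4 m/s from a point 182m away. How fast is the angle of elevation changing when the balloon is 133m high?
0.014327 rad/s

tan(θ) = y/182
sec²(θ) · dθ/dt = (1/182) · dy/dt
dθ/dt = cos²(θ)/182 · 4 = 182/(182² + 133²) · 4
dθ/dt = 0.014327 rad/s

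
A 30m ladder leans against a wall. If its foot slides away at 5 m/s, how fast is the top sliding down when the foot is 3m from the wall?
5√11/33 ≈ 0.5025 m/s

x² + y² = 30²
2x·dx/dt + 2y·dy/dt = 0
dy/dt = -x/y · dx/dt = -3/(9√11) · 5 = -5√11/33 m/s
The top is descending at 5√11/33 ≈ 0.5025 m/s.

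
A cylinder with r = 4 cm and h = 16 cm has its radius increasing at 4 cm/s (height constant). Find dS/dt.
192π cm²/s

S = 2πrh + 2πr² (lateral + bases)
dS/dt = (2πh + 4πr)·dr/dt = (2π·16 + 4π·4)·4
= 192π cm²/s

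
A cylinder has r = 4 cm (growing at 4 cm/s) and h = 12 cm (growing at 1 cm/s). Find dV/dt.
400π cm³/s

V = πr²h
dV/dt = 2πrh·dr/dt + πr²·dh/dt
= 2π(4)(12)(4) + π(4)²(1)
= 400π cm³/s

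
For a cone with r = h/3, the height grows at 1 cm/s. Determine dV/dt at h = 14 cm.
196π/9 cm³/s

V = (1/3)π(h/3)²h = πh³/27
dV/dt = πh²/9 · 1
At h = 14: dV/dt = 196π/9 cm³/s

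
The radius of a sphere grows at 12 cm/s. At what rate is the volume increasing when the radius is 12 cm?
6912π cm³/s

V = (4/3)πr³
dV/dt = dV/dr · dr/dt = 4πr² · 12
At r = 12: dV/dt = 6912π cm³/s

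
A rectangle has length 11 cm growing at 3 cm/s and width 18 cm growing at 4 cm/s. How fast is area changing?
98 cm²/s

A = lw
dA/dt = w·dl/dt + l·dw/dt = 18·3 + 11·4 = 98 cm²/s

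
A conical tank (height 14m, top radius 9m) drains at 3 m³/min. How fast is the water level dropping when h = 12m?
49/(972π) ≈ 0.01605 m/min

r/h = 9/14, so r = (9/14)h
V = (1/3)πr²h = (1/3)π((9/14)h)²h = (27/196)πh³
dV/dh = (81/196)πh²
dh/dt = (dV/dt)/(dV/dh) = -3/((81/196)π·12²) = -49/(972π) m/min
The level is dropping at 49/(972π) ≈ 0.01605 m/min.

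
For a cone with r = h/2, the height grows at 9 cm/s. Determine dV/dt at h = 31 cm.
8649π/4 cm³/s

V = (1/3)π(h/2)²h = πh³/12
dV/dt = πh²/4 · 9
At h = 31: dV/dt = 8649π/4 cm³/s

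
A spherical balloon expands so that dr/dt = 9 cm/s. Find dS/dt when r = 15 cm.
1080π cm²/s

S = 4πr²
dS/dt = dS/dr · dr/dt = 8πr · 9
At r = 15: dS/dt = 1080π cm²/s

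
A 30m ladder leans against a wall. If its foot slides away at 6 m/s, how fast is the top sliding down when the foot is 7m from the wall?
42√851/851 ≈ 1.44 m/s

x² + y² = 30²
2x·dx/dt + 2y·dy/dt = 0
dy/dt = -x/y · dx/dt = -7/√851 · 6 = -42√851/851 m/s
The top is descending at 42√851/851 ≈ 1.44 m/s.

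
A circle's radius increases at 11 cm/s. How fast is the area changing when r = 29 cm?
638π cm²/s

A = πr²
dA/dt = 2πr · dr/dt = 2π(29)(11) = 638π cm²/s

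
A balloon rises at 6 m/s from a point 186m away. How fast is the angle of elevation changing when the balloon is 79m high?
0.027328 rad/s

tan(θ) = y/186
sec²(θ) · dθ/dt = (1/186) · dy/dt
dθ/dt = cos²(θ)/186 · 6 = 186/(186² + 79²) · 6
dθ/dt = 0.027328 rad/s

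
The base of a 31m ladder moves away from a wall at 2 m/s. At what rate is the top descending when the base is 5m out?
5√26/78 ≈ 0.3269 m/s

x² + y² = 31²
2x·dx/dt + 2y·dy/dt = 0
dy/dt = -x/y · dx/dt = -5/(6√26) · 2 = -5√26/78 m/s
The top is descending at 5√26/78 ≈ 0.3269 m/s.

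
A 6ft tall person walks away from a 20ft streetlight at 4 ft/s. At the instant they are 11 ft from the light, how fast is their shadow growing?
12/7 ft/s

By similar triangles: 20/(x+s) = 6/s
Solving: s = 6x/14
ds/dt = 6/14 · dx/dt = 3/7 · 4 = 12/7 ft/s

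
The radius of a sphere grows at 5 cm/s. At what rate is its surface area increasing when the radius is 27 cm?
1080π cm²/s

S = 4πr²
dS/dt = dS/dr · dr/dt = 8πr · 5
At r = 27: dS/dt = 1080π cm²/s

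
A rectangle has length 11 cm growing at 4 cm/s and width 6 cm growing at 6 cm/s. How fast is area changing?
90 cm²/s

A = lw
dA/dt = w·dl/dt + l·dw/dt = 6·4 + 11·6 = 90 cm²/s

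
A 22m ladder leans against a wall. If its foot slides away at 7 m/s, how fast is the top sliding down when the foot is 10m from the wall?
35√6/24 ≈ 3.572 m/s

x² + y² = 22²
2x·dx/dt + 2y·dy/dt = 0
dy/dt = -x/y · dx/dt = -10/(8√6) · 7 = -35√6/24 m/s
The top is descending at 35√6/24 ≈ 3.572 m/s.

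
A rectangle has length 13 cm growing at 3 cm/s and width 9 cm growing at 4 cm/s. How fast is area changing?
79 cm²/s

A = lw
dA/dt = w·dl/dt + l·dw/dt = 9·3 + 13·4 = 79 cm²/s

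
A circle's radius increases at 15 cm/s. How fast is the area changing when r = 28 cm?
840π cm²/s

A = πr²
dA/dt = 2πr · dr/dt = 2π(28)(15) = 840π cm²/s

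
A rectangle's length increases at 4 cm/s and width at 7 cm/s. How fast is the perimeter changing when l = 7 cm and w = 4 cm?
22 cm/s

P = 2(l + w)
dP/dt = 2(dl/dt + dw/dt) = 2(4 + 7) = 22 cm/s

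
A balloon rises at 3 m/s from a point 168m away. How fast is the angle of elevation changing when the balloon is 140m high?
0.010539 rad/s

tan(θ) = y/168
sec²(θ) · dθ/dt = (1/168) · dy/dt
dθ/dt = cos²(θ)/168 · 3 = 168/(168² + 140²) · 3
dθ/dt = 0.010539 rad/s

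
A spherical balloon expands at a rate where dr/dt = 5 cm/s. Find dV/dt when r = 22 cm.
9680π cm³/s

V = (4/3)πr³
dV/dt = dV/dr · dr/dt = 4πr² · 5
At r = 22: dV/dt = 9680π cm³/s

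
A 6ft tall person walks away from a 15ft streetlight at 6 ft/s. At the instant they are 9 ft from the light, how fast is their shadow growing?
4 ft/s

By similar triangles: 15/(x+s) = 6/s
Solving: s = 6x/9
ds/dt = 6/9 · dx/dt = 2/3 · 6 = 4 ft/s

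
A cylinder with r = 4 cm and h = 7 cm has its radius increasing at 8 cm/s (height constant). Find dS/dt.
240π cm²/s

S = 2πrh + 2πr² (lateral + bases)
dS/dt = (2πh + 4πr)·dr/dt = (2π·7 + 4π·4)·8
= 240π cm²/s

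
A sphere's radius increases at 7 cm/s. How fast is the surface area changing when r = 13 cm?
728π cm²/s

S = 4πr²
dS/dt = dS/dr · dr/dt = 8πr · 7
At r = 13: dS/dt = 728π cm²/s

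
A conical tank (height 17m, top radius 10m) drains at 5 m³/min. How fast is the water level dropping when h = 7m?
289/(980π) ≈ 0.09387 m/min

r/h = 10/17, so r = (10/17)h
V = (1/3)πr²h = (1/3)π((10/17)h)²h = (100/867)πh³
dV/dh = (100/289)πh²
dh/dt = (dV/dt)/(dV/dh) = -5/((100/289)π·7²) = -289/(980π) m/min
The level is dropping at 289/(980π) ≈ 0.09387 m/min.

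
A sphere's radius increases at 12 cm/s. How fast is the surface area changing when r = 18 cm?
1728π cm²/s

S = 4πr²
dS/dt = dS/dr · dr/dt = 8πr · 12
At r = 18: dS/dt = 1728π cm²/s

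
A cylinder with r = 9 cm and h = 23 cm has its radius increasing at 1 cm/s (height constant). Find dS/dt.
82π cm²/s

S = 2πrh + 2πr² (lateral + bases)
dS/dt = (2πh + 4πr)·dr/dt = (2π·23 + 4π·9)·1
= 82π cm²/s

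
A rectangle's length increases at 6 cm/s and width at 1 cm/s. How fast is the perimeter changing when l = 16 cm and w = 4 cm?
14 cm/s

P = 2(l + w)
dP/dt = 2(dl/dt + dw/dt) = 2(6 + 1) = 14 cm/s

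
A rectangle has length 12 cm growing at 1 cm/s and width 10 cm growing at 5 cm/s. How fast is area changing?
70 cm²/s

A = lw
dA/dt = w·dl/dt + l·dw/dt = 10·1 + 12·5 = 70 cm²/s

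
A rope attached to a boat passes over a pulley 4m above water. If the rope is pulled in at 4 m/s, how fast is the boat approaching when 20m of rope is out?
5√6/3 ≈ 4.082 m/s

rope² = x² + 4²
x = √(20² - 4²) = 8√6
dx/dt = (rope/x) · d(rope)/dt = (20/(8√6)) · (-4) = -5√6/3 m/s
The boat approaches at 5√6/3 ≈ 4.082 m/s.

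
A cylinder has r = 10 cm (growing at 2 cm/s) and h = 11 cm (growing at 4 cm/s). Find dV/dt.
840π cm³/s

V = πr²h
dV/dt = 2πrh·dr/dt + πr²·dh/dt
= 2π(10)(11)(2) + π(10)²(4)
= 840π cm³/s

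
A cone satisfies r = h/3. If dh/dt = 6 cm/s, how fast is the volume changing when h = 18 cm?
216π cm³/s

V = (1/3)π(h/3)²h = πh³/27
dV/dt = πh²/9 · 6
At h = 18: dV/dt = 216π cm³/s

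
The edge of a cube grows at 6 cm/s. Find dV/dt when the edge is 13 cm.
3042 cm³/s

V = s³
dV/dt = 3s² · ds/dt = 3·13²·6 = 3042 cm³/s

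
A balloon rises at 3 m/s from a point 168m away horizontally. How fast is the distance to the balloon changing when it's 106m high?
159√9865/9865 ≈ 1.601 m/s

z² = 168² + y²
z = √(168² + 106²) = 2√9865
dz/dt = y/z · dy/dt = 106/(2√9865) · 3 = 159√9865/9865 ≈ 1.601 m/s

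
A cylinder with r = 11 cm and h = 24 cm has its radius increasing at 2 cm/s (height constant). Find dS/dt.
184π cm²/s

S = 2πrh + 2πr² (lateral + bases)
dS/dt = (2πh + 4πr)·dr/dt = (2π·24 + 4π·11)·2
= 184π cm²/s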